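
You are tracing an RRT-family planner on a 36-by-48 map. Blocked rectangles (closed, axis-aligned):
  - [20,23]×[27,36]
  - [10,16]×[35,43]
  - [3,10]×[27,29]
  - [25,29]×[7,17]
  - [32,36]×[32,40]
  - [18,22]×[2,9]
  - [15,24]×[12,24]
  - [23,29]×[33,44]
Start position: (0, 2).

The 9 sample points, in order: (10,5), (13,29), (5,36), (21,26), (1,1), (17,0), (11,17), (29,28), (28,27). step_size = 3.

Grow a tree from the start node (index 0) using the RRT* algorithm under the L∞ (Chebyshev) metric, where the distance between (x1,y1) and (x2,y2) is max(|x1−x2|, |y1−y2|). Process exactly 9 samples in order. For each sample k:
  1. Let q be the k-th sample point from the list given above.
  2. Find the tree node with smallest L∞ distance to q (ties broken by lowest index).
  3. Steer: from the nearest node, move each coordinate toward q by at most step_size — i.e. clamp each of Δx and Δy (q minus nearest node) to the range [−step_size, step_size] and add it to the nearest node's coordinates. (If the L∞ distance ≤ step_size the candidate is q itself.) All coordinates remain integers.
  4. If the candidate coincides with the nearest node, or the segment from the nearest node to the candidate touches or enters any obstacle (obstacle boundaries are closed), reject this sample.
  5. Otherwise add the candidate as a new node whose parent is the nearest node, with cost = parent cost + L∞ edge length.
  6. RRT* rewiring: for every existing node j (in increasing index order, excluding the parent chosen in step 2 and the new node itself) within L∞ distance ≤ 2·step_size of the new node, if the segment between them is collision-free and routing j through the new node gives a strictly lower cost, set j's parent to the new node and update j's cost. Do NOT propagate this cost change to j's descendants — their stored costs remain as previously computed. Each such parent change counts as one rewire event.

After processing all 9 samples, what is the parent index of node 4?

Parent of node 4: 3

1. q=(10,5) nearest=0 d=10 new=(3,5) → add node 1 parent=0 cost=3
2. q=(13,29) nearest=1 d=24 new=(6,8) → add node 2 parent=1 cost=6
3. q=(5,36) nearest=2 d=28 new=(5,11) → add node 3 parent=2 cost=9
4. q=(21,26) nearest=3 d=16 new=(8,14) → add node 4 parent=3 cost=12
5. q=(1,1) nearest=0 d=1 new=(1,1) → add node 5 parent=0 cost=1
6. q=(17,0) nearest=2 d=11 new=(9,5) → add node 6 parent=2 cost=9
7. q=(11,17) nearest=4 d=3 new=(11,17) → add node 7 parent=4 cost=15
8. q=(29,28) nearest=7 d=18 new=(14,20) → add node 8 parent=7 cost=18
9. q=(28,27) nearest=8 d=14 new=(17,23) → blocked by [15,24]×[12,24], reject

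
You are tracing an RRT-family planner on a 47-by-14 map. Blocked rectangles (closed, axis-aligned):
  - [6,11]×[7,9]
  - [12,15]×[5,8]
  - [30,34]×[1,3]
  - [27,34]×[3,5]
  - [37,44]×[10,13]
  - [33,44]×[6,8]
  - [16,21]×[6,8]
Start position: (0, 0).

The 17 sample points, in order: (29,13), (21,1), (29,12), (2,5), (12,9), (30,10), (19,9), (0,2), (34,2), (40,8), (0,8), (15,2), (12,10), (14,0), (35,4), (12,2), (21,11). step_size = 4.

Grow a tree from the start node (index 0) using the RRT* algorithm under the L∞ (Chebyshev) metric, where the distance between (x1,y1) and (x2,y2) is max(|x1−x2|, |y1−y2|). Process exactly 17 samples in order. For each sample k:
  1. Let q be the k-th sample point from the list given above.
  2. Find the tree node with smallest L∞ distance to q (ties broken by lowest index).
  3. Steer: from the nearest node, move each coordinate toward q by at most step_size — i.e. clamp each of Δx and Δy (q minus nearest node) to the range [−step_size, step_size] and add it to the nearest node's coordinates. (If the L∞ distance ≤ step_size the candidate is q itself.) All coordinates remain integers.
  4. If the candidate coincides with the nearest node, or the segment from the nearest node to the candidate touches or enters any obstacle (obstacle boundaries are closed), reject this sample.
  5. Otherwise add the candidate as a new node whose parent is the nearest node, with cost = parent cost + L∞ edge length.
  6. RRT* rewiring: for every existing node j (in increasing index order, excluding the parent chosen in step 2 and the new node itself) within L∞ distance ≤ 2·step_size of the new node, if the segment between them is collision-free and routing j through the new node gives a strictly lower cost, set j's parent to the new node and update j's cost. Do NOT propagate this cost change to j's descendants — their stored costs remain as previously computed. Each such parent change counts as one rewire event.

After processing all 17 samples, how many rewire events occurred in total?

Rewire events: 1

1. q=(29,13) nearest=0 d=29 new=(4,4) → add node 1 parent=0 cost=4
2. q=(21,1) nearest=1 d=17 new=(8,1) → add node 2 parent=1 cost=8
3. q=(29,12) nearest=2 d=21 new=(12,5) → blocked by [12,15]×[5,8], reject
4. q=(2,5) nearest=1 d=2 new=(2,5) → add node 3 parent=1 cost=6
5. q=(12,9) nearest=1 d=8 new=(8,8) → blocked by [6,11]×[7,9], reject
6. q=(30,10) nearest=2 d=22 new=(12,5) → blocked by [12,15]×[5,8], reject
7. q=(19,9) nearest=2 d=11 new=(12,5) → blocked by [12,15]×[5,8], reject
8. q=(0,2) nearest=0 d=2 new=(0,2) → add node 4 parent=0 cost=2; rewire 3→4 (5<6)
9. q=(34,2) nearest=2 d=26 new=(12,2) → add node 5 parent=2 cost=12
10. q=(40,8) nearest=5 d=28 new=(16,6) → blocked by [12,15]×[5,8], reject
11. q=(0,8) nearest=3 d=3 new=(0,8) → add node 6 parent=3 cost=8
12. q=(15,2) nearest=5 d=3 new=(15,2) → add node 7 parent=5 cost=15
13. q=(12,10) nearest=1 d=8 new=(8,8) → blocked by [6,11]×[7,9], reject
14. q=(14,0) nearest=5 d=2 new=(14,0) → add node 8 parent=5 cost=14
15. q=(35,4) nearest=7 d=20 new=(19,4) → add node 9 parent=7 cost=19
16. q=(12,2) nearest=5 d=0 → coincident, reject
17. q=(21,11) nearest=9 d=7 new=(21,8) → blocked by [16,21]×[6,8], reject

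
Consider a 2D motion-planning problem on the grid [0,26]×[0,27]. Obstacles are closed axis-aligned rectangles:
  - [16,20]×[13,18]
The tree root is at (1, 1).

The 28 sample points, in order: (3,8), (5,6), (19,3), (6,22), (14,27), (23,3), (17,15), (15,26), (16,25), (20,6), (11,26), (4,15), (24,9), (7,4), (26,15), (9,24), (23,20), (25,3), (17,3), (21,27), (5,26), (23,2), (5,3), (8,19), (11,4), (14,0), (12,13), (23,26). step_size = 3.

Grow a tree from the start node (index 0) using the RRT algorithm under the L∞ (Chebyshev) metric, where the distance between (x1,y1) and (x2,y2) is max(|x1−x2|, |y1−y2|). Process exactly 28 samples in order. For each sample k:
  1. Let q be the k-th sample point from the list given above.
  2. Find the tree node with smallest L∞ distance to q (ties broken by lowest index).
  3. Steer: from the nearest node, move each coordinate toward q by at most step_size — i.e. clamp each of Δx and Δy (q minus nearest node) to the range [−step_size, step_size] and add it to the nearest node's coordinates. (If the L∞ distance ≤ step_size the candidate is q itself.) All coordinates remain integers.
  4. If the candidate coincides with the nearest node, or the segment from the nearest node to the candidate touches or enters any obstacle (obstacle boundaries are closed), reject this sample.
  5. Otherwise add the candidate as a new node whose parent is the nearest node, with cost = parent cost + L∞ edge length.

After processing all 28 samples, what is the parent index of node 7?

Parent of node 7: 6

1. q=(3,8) nearest=0 d=7 new=(3,4) → add node 1 parent=0 cost=3
2. q=(5,6) nearest=1 d=2 new=(5,6) → add node 2 parent=1 cost=5
3. q=(19,3) nearest=2 d=14 new=(8,3) → add node 3 parent=2 cost=8
4. q=(6,22) nearest=2 d=16 new=(6,9) → add node 4 parent=2 cost=8
5. q=(14,27) nearest=4 d=18 new=(9,12) → add node 5 parent=4 cost=11
6. q=(23,3) nearest=5 d=14 new=(12,9) → add node 6 parent=5 cost=14
7. q=(17,15) nearest=6 d=6 new=(15,12) → add node 7 parent=6 cost=17
8. q=(15,26) nearest=5 d=14 new=(12,15) → add node 8 parent=5 cost=14
9. q=(16,25) nearest=8 d=10 new=(15,18) → add node 9 parent=8 cost=17
10. q=(20,6) nearest=7 d=6 new=(18,9) → add node 10 parent=7 cost=20
11. q=(11,26) nearest=9 d=8 new=(12,21) → add node 11 parent=9 cost=20
12. q=(4,15) nearest=5 d=5 new=(6,15) → add node 12 parent=5 cost=14
13. q=(24,9) nearest=10 d=6 new=(21,9) → add node 13 parent=10 cost=23
14. q=(7,4) nearest=3 d=1 new=(7,4) → add node 14 parent=3 cost=9
15. q=(26,15) nearest=13 d=6 new=(24,12) → add node 15 parent=13 cost=26
16. q=(9,24) nearest=11 d=3 new=(9,24) → add node 16 parent=11 cost=23
17. q=(23,20) nearest=7 d=8 new=(18,15) → blocked by [16,20]×[13,18], reject
18. q=(25,3) nearest=13 d=6 new=(24,6) → add node 17 parent=13 cost=26
19. q=(17,3) nearest=6 d=6 new=(15,6) → add node 18 parent=6 cost=17
20. q=(21,27) nearest=9 d=9 new=(18,21) → add node 19 parent=9 cost=20
21. q=(5,26) nearest=16 d=4 new=(6,26) → add node 20 parent=16 cost=26
22. q=(23,2) nearest=17 d=4 new=(23,3) → add node 21 parent=17 cost=29
23. q=(5,3) nearest=1 d=2 new=(5,3) → add node 22 parent=1 cost=5
24. q=(8,19) nearest=8 d=4 new=(9,18) → add node 23 parent=8 cost=17
25. q=(11,4) nearest=3 d=3 new=(11,4) → add node 24 parent=3 cost=11
26. q=(14,0) nearest=24 d=4 new=(14,1) → add node 25 parent=24 cost=14
27. q=(12,13) nearest=8 d=2 new=(12,13) → add node 26 parent=8 cost=16
28. q=(23,26) nearest=19 d=5 new=(21,24) → add node 27 parent=19 cost=23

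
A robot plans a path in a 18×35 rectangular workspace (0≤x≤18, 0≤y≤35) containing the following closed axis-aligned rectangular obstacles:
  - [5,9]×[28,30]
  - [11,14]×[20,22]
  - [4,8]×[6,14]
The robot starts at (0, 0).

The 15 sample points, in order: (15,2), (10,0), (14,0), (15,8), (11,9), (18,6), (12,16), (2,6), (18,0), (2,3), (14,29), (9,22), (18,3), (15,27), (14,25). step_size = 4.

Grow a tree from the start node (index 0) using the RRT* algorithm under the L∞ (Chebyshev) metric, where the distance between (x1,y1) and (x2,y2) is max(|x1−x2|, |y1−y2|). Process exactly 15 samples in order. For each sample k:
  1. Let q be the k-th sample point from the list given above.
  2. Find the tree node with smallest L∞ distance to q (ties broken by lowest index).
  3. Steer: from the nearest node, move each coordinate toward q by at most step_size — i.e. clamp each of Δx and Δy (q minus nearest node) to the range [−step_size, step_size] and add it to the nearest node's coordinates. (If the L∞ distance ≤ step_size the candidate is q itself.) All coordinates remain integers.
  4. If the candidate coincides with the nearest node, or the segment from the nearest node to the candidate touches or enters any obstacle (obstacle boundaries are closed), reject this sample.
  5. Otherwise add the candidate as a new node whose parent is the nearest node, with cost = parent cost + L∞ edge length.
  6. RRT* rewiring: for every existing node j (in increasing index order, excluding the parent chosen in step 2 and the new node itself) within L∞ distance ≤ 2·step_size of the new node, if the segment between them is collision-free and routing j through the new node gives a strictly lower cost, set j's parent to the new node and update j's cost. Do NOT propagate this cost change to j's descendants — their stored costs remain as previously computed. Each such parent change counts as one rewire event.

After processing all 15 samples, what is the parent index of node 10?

Parent of node 10: 1

1. q=(15,2) nearest=0 d=15 new=(4,2) → add node 1 parent=0 cost=4
2. q=(10,0) nearest=1 d=6 new=(8,0) → add node 2 parent=1 cost=8
3. q=(14,0) nearest=2 d=6 new=(12,0) → add node 3 parent=2 cost=12
4. q=(15,8) nearest=2 d=8 new=(12,4) → add node 4 parent=2 cost=12
5. q=(11,9) nearest=4 d=5 new=(11,8) → add node 5 parent=4 cost=16
6. q=(18,6) nearest=3 d=6 new=(16,4) → add node 6 parent=3 cost=16
7. q=(12,16) nearest=5 d=8 new=(12,12) → add node 7 parent=5 cost=20
8. q=(2,6) nearest=1 d=4 new=(2,6) → add node 8 parent=1 cost=8
9. q=(18,0) nearest=6 d=4 new=(18,0) → add node 9 parent=6 cost=20
10. q=(2,3) nearest=1 d=2 new=(2,3) → add node 10 parent=1 cost=6
11. q=(14,29) nearest=7 d=17 new=(14,16) → add node 11 parent=7 cost=24
12. q=(9,22) nearest=11 d=6 new=(10,20) → add node 12 parent=11 cost=28
13. q=(18,3) nearest=6 d=2 new=(18,3) → add node 13 parent=6 cost=18
14. q=(15,27) nearest=12 d=7 new=(14,24) → blocked by [11,14]×[20,22], reject
15. q=(14,25) nearest=12 d=5 new=(14,24) → blocked by [11,14]×[20,22], reject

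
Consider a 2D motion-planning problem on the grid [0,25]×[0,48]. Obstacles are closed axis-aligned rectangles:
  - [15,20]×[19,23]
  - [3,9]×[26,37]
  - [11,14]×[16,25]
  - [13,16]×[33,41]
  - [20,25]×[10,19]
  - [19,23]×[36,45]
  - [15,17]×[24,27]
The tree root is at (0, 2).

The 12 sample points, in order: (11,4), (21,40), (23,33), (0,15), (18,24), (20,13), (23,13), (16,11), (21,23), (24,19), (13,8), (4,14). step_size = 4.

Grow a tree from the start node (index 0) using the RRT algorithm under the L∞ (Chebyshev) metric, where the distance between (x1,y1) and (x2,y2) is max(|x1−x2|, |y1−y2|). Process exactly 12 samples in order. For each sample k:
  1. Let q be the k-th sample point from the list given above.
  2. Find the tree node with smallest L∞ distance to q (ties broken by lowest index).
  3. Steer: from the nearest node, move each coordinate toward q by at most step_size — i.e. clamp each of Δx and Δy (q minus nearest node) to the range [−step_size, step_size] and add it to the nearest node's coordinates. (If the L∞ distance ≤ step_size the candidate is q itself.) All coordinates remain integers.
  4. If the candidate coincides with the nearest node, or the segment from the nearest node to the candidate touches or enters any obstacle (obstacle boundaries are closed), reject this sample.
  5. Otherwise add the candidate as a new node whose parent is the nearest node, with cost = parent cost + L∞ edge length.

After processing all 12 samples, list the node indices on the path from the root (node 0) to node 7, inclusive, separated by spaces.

Path: 0 1 2 3 6 7

1. q=(11,4) nearest=0 d=11 new=(4,4) → add node 1 parent=0 cost=4
2. q=(21,40) nearest=1 d=36 new=(8,8) → add node 2 parent=1 cost=8
3. q=(23,33) nearest=2 d=25 new=(12,12) → add node 3 parent=2 cost=12
4. q=(0,15) nearest=2 d=8 new=(4,12) → add node 4 parent=2 cost=12
5. q=(18,24) nearest=3 d=12 new=(16,16) → add node 5 parent=3 cost=16
6. q=(20,13) nearest=5 d=4 new=(20,13) → blocked by [20,25]×[10,19], reject
7. q=(23,13) nearest=5 d=7 new=(20,13) → blocked by [20,25]×[10,19], reject
8. q=(16,11) nearest=3 d=4 new=(16,11) → add node 6 parent=3 cost=16
9. q=(21,23) nearest=5 d=7 new=(20,20) → blocked by [15,20]×[19,23], reject
10. q=(24,19) nearest=5 d=8 new=(20,19) → blocked by [15,20]×[19,23], reject
11. q=(13,8) nearest=6 d=3 new=(13,8) → add node 7 parent=6 cost=19
12. q=(4,14) nearest=4 d=2 new=(4,14) → add node 8 parent=4 cost=14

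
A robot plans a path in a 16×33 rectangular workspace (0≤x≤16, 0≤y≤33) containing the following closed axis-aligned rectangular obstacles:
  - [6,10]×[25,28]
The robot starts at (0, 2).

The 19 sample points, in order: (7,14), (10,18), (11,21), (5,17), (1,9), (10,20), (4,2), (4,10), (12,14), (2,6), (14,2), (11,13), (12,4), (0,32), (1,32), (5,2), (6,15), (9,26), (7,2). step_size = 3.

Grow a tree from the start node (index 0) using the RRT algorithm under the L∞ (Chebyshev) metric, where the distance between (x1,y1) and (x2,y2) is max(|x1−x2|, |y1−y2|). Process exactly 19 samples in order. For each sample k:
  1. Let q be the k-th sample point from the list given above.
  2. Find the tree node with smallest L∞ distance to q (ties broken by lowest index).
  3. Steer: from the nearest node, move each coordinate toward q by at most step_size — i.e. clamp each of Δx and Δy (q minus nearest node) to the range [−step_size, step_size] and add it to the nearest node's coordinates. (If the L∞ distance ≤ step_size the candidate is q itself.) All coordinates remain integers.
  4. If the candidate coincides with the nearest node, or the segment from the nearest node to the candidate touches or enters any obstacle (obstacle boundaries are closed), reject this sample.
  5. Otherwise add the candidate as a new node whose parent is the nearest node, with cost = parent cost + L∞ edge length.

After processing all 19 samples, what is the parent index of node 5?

1. q=(7,14) nearest=0 d=12 new=(3,5) → add node 1 parent=0 cost=3
2. q=(10,18) nearest=1 d=13 new=(6,8) → add node 2 parent=1 cost=6
3. q=(11,21) nearest=2 d=13 new=(9,11) → add node 3 parent=2 cost=9
4. q=(5,17) nearest=3 d=6 new=(6,14) → add node 4 parent=3 cost=12
5. q=(1,9) nearest=1 d=4 new=(1,8) → add node 5 parent=1 cost=6
6. q=(10,20) nearest=4 d=6 new=(9,17) → add node 6 parent=4 cost=15
7. q=(4,2) nearest=1 d=3 new=(4,2) → add node 7 parent=1 cost=6
8. q=(4,10) nearest=2 d=2 new=(4,10) → add node 8 parent=2 cost=8
9. q=(12,14) nearest=3 d=3 new=(12,14) → add node 9 parent=3 cost=12
10. q=(2,6) nearest=1 d=1 new=(2,6) → add node 10 parent=1 cost=4
11. q=(14,2) nearest=2 d=8 new=(9,5) → add node 11 parent=2 cost=9
12. q=(11,13) nearest=9 d=1 new=(11,13) → add node 12 parent=9 cost=13
13. q=(12,4) nearest=11 d=3 new=(12,4) → add node 13 parent=11 cost=12
14. q=(0,32) nearest=6 d=15 new=(6,20) → add node 14 parent=6 cost=18
15. q=(1,32) nearest=14 d=12 new=(3,23) → add node 15 parent=14 cost=21
16. q=(5,2) nearest=7 d=1 new=(5,2) → add node 16 parent=7 cost=7
17. q=(6,15) nearest=4 d=1 new=(6,15) → add node 17 parent=4 cost=13
18. q=(9,26) nearest=14 d=6 new=(9,23) → add node 18 parent=14 cost=21
19. q=(7,2) nearest=16 d=2 new=(7,2) → add node 19 parent=16 cost=9

Parent of node 5: 1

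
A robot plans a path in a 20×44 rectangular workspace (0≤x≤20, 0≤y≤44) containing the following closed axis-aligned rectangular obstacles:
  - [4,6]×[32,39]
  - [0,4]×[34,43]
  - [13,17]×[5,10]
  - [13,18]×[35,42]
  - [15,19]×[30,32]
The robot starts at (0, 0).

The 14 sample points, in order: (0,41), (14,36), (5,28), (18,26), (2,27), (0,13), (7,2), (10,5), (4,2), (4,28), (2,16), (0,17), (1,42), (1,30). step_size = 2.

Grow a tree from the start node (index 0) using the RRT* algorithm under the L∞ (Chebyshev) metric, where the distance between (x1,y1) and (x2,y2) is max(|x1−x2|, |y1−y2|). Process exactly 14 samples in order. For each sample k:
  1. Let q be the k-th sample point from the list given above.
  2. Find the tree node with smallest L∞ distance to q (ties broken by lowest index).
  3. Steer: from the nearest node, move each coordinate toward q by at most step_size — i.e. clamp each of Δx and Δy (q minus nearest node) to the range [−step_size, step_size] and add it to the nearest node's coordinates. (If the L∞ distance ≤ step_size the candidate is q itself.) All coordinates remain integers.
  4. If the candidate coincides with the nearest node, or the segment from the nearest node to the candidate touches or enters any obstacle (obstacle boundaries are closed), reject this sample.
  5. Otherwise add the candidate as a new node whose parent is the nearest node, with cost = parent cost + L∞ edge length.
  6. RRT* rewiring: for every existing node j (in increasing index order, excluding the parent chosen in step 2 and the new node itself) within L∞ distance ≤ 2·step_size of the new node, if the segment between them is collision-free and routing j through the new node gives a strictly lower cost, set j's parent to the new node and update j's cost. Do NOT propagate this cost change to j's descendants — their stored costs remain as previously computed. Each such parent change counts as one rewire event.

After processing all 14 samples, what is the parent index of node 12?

Parent of node 12: 11

1. q=(0,41) nearest=0 d=41 new=(0,2) → add node 1 parent=0 cost=2
2. q=(14,36) nearest=1 d=34 new=(2,4) → add node 2 parent=1 cost=4
3. q=(5,28) nearest=2 d=24 new=(4,6) → add node 3 parent=2 cost=6
4. q=(18,26) nearest=3 d=20 new=(6,8) → add node 4 parent=3 cost=8
5. q=(2,27) nearest=4 d=19 new=(4,10) → add node 5 parent=4 cost=10
6. q=(0,13) nearest=5 d=4 new=(2,12) → add node 6 parent=5 cost=12
7. q=(7,2) nearest=3 d=4 new=(6,4) → add node 7 parent=3 cost=8
8. q=(10,5) nearest=4 d=4 new=(8,6) → add node 8 parent=4 cost=10
9. q=(4,2) nearest=2 d=2 new=(4,2) → add node 9 parent=2 cost=6
10. q=(4,28) nearest=6 d=16 new=(4,14) → add node 10 parent=6 cost=14
11. q=(2,16) nearest=10 d=2 new=(2,16) → add node 11 parent=10 cost=16
12. q=(0,17) nearest=11 d=2 new=(0,17) → add node 12 parent=11 cost=18
13. q=(1,42) nearest=12 d=25 new=(1,19) → add node 13 parent=12 cost=20
14. q=(1,30) nearest=13 d=11 new=(1,21) → add node 14 parent=13 cost=22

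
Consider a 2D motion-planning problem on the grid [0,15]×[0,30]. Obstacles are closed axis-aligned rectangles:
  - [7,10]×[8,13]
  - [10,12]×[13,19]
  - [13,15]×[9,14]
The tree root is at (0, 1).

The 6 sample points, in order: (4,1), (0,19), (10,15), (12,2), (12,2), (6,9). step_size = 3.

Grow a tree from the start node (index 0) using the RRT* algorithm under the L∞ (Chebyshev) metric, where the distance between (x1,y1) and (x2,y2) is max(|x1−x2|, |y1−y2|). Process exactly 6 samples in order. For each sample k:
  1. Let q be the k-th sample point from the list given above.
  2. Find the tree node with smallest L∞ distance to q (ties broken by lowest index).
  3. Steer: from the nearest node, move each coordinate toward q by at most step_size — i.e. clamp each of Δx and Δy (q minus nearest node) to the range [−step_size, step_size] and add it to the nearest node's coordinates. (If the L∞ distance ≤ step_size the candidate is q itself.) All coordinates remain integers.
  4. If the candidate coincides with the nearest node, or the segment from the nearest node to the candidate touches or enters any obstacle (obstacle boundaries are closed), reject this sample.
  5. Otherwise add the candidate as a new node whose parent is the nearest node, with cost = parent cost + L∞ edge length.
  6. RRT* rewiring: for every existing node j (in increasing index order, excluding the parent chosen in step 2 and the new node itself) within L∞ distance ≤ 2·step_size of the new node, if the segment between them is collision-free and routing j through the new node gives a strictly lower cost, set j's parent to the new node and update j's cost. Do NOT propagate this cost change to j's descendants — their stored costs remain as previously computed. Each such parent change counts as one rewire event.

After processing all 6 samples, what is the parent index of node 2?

1. q=(4,1) nearest=0 d=4 new=(3,1) → add node 1 parent=0 cost=3
2. q=(0,19) nearest=0 d=18 new=(0,4) → add node 2 parent=0 cost=3
3. q=(10,15) nearest=2 d=11 new=(3,7) → add node 3 parent=2 cost=6
4. q=(12,2) nearest=1 d=9 new=(6,2) → add node 4 parent=1 cost=6
5. q=(12,2) nearest=4 d=6 new=(9,2) → add node 5 parent=4 cost=9
6. q=(6,9) nearest=3 d=3 new=(6,9) → add node 6 parent=3 cost=9

Parent of node 2: 0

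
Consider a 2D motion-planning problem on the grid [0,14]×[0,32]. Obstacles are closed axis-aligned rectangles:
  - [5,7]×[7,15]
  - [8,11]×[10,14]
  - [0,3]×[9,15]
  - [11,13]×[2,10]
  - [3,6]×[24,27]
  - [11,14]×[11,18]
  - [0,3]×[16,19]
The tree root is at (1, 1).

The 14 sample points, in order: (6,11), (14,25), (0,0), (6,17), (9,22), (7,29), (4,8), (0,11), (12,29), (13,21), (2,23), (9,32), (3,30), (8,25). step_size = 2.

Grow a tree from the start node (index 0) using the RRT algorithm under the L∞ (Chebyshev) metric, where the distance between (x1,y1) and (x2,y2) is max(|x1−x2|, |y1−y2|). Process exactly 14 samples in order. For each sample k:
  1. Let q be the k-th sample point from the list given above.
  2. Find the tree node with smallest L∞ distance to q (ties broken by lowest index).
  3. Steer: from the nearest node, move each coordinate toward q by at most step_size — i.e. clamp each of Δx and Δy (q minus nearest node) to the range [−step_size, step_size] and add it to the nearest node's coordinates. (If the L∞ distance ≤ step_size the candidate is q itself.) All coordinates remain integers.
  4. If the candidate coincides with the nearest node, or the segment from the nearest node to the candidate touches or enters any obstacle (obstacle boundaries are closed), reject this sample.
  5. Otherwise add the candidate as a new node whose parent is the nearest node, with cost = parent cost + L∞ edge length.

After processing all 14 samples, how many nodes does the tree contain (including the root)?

Node count: 5

1. q=(6,11) nearest=0 d=10 new=(3,3) → add node 1 parent=0 cost=2
2. q=(14,25) nearest=1 d=22 new=(5,5) → add node 2 parent=1 cost=4
3. q=(0,0) nearest=0 d=1 new=(0,0) → add node 3 parent=0 cost=1
4. q=(6,17) nearest=2 d=12 new=(6,7) → blocked by [5,7]×[7,15], reject
5. q=(9,22) nearest=2 d=17 new=(7,7) → blocked by [5,7]×[7,15], reject
6. q=(7,29) nearest=2 d=24 new=(7,7) → blocked by [5,7]×[7,15], reject
7. q=(4,8) nearest=2 d=3 new=(4,7) → add node 4 parent=2 cost=6
8. q=(0,11) nearest=4 d=4 new=(2,9) → blocked by [0,3]×[9,15], reject
9. q=(12,29) nearest=4 d=22 new=(6,9) → blocked by [5,7]×[7,15], reject
10. q=(13,21) nearest=4 d=14 new=(6,9) → blocked by [5,7]×[7,15], reject
11. q=(2,23) nearest=4 d=16 new=(2,9) → blocked by [0,3]×[9,15], reject
12. q=(9,32) nearest=4 d=25 new=(6,9) → blocked by [5,7]×[7,15], reject
13. q=(3,30) nearest=4 d=23 new=(3,9) → blocked by [0,3]×[9,15], reject
14. q=(8,25) nearest=4 d=18 new=(6,9) → blocked by [5,7]×[7,15], reject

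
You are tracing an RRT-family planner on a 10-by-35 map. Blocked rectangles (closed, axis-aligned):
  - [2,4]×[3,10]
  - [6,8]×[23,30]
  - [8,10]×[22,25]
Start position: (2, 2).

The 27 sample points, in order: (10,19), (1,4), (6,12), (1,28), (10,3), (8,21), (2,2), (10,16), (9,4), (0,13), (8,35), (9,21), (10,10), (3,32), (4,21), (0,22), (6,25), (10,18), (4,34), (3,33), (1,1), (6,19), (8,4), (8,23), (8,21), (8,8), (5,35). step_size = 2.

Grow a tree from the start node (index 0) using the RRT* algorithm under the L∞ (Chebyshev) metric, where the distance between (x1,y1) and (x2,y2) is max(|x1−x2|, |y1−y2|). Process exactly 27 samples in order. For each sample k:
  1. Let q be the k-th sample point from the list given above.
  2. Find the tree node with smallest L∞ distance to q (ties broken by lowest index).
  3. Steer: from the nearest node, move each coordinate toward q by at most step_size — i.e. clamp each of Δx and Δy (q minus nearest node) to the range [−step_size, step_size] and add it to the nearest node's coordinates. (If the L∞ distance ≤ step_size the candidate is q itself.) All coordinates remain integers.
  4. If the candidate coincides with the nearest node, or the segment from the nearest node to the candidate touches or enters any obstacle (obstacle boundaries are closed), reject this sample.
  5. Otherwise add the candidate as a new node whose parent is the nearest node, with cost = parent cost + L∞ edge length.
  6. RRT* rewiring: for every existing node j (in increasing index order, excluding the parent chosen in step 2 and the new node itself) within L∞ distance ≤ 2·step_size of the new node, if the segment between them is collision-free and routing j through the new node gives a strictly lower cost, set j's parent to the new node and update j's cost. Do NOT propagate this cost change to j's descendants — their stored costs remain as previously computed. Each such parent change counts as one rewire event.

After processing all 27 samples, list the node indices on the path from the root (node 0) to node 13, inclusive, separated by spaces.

Path: 0 1 2 3 4 5 6 7 8 11 13

1. q=(10,19) nearest=0 d=17 new=(4,4) → blocked by [2,4]×[3,10], reject
2. q=(1,4) nearest=0 d=2 new=(1,4) → add node 1 parent=0 cost=2
3. q=(6,12) nearest=1 d=8 new=(3,6) → blocked by [2,4]×[3,10], reject
4. q=(1,28) nearest=1 d=24 new=(1,6) → add node 2 parent=1 cost=4
5. q=(10,3) nearest=0 d=8 new=(4,3) → blocked by [2,4]×[3,10], reject
6. q=(8,21) nearest=2 d=15 new=(3,8) → blocked by [2,4]×[3,10], reject
7. q=(2,2) nearest=0 d=0 → coincident, reject
8. q=(10,16) nearest=2 d=10 new=(3,8) → blocked by [2,4]×[3,10], reject
9. q=(9,4) nearest=0 d=7 new=(4,4) → blocked by [2,4]×[3,10], reject
10. q=(0,13) nearest=2 d=7 new=(0,8) → add node 3 parent=2 cost=6
11. q=(8,35) nearest=3 d=27 new=(2,10) → blocked by [2,4]×[3,10], reject
12. q=(9,21) nearest=3 d=13 new=(2,10) → blocked by [2,4]×[3,10], reject
13. q=(10,10) nearest=0 d=8 new=(4,4) → blocked by [2,4]×[3,10], reject
14. q=(3,32) nearest=3 d=24 new=(2,10) → blocked by [2,4]×[3,10], reject
15. q=(4,21) nearest=3 d=13 new=(2,10) → blocked by [2,4]×[3,10], reject
16. q=(0,22) nearest=3 d=14 new=(0,10) → add node 4 parent=3 cost=8
17. q=(6,25) nearest=4 d=15 new=(2,12) → add node 5 parent=4 cost=10
18. q=(10,18) nearest=5 d=8 new=(4,14) → add node 6 parent=5 cost=12
19. q=(4,34) nearest=6 d=20 new=(4,16) → add node 7 parent=6 cost=14
20. q=(3,33) nearest=7 d=17 new=(3,18) → add node 8 parent=7 cost=16
21. q=(1,1) nearest=0 d=1 new=(1,1) → add node 9 parent=0 cost=1
22. q=(6,19) nearest=7 d=3 new=(6,18) → add node 10 parent=7 cost=16
23. q=(8,4) nearest=0 d=6 new=(4,4) → blocked by [2,4]×[3,10], reject
24. q=(8,23) nearest=8 d=5 new=(5,20) → add node 11 parent=8 cost=18
25. q=(8,21) nearest=10 d=3 new=(8,20) → add node 12 parent=10 cost=18
26. q=(8,8) nearest=0 d=6 new=(4,4) → blocked by [2,4]×[3,10], reject
27. q=(5,35) nearest=11 d=15 new=(5,22) → add node 13 parent=11 cost=20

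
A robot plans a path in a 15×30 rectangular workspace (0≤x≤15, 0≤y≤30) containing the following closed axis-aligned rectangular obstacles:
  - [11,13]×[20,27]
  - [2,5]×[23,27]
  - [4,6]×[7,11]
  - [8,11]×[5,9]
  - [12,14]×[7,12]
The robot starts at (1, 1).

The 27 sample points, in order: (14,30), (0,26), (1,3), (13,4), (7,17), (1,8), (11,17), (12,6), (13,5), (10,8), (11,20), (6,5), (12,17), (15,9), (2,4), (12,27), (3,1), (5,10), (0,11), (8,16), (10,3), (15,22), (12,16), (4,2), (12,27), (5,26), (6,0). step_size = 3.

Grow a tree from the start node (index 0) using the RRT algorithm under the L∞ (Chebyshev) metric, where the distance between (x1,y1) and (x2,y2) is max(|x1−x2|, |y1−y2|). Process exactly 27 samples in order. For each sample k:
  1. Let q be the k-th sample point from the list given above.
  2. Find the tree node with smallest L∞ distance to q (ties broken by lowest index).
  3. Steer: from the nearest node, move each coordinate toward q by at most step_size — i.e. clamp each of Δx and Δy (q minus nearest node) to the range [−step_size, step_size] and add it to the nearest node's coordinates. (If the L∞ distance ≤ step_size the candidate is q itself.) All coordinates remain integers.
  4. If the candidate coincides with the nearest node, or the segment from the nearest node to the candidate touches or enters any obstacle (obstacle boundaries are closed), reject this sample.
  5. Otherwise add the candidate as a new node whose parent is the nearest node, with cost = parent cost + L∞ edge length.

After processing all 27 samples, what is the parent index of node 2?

1. q=(14,30) nearest=0 d=29 new=(4,4) → add node 1 parent=0 cost=3
2. q=(0,26) nearest=1 d=22 new=(1,7) → add node 2 parent=1 cost=6
3. q=(1,3) nearest=0 d=2 new=(1,3) → add node 3 parent=0 cost=2
4. q=(13,4) nearest=1 d=9 new=(7,4) → add node 4 parent=1 cost=6
5. q=(7,17) nearest=2 d=10 new=(4,10) → blocked by [4,6]×[7,11], reject
6. q=(1,8) nearest=2 d=1 new=(1,8) → add node 5 parent=2 cost=7
7. q=(11,17) nearest=2 d=10 new=(4,10) → blocked by [4,6]×[7,11], reject
8. q=(12,6) nearest=4 d=5 new=(10,6) → blocked by [8,11]×[5,9], reject
9. q=(13,5) nearest=4 d=6 new=(10,5) → blocked by [8,11]×[5,9], reject
10. q=(10,8) nearest=4 d=4 new=(10,7) → blocked by [8,11]×[5,9], reject
11. q=(11,20) nearest=5 d=12 new=(4,11) → blocked by [4,6]×[7,11], reject
12. q=(6,5) nearest=4 d=1 new=(6,5) → add node 6 parent=4 cost=7
13. q=(12,17) nearest=2 d=11 new=(4,10) → blocked by [4,6]×[7,11], reject
14. q=(15,9) nearest=4 d=8 new=(10,7) → blocked by [8,11]×[5,9], reject
15. q=(2,4) nearest=3 d=1 new=(2,4) → add node 7 parent=3 cost=3
16. q=(12,27) nearest=5 d=19 new=(4,11) → blocked by [4,6]×[7,11], reject
17. q=(3,1) nearest=0 d=2 new=(3,1) → add node 8 parent=0 cost=2
18. q=(5,10) nearest=2 d=4 new=(4,10) → blocked by [4,6]×[7,11], reject
19. q=(0,11) nearest=5 d=3 new=(0,11) → add node 9 parent=5 cost=10
20. q=(8,16) nearest=5 d=8 new=(4,11) → blocked by [4,6]×[7,11], reject
21. q=(10,3) nearest=4 d=3 new=(10,3) → add node 10 parent=4 cost=9
22. q=(15,22) nearest=5 d=14 new=(4,11) → blocked by [4,6]×[7,11], reject
23. q=(12,16) nearest=2 d=11 new=(4,10) → blocked by [4,6]×[7,11], reject
24. q=(4,2) nearest=8 d=1 new=(4,2) → add node 11 parent=8 cost=3
25. q=(12,27) nearest=9 d=16 new=(3,14) → add node 12 parent=9 cost=13
26. q=(5,26) nearest=12 d=12 new=(5,17) → add node 13 parent=12 cost=16
27. q=(6,0) nearest=11 d=2 new=(6,0) → add node 14 parent=11 cost=5

Parent of node 2: 1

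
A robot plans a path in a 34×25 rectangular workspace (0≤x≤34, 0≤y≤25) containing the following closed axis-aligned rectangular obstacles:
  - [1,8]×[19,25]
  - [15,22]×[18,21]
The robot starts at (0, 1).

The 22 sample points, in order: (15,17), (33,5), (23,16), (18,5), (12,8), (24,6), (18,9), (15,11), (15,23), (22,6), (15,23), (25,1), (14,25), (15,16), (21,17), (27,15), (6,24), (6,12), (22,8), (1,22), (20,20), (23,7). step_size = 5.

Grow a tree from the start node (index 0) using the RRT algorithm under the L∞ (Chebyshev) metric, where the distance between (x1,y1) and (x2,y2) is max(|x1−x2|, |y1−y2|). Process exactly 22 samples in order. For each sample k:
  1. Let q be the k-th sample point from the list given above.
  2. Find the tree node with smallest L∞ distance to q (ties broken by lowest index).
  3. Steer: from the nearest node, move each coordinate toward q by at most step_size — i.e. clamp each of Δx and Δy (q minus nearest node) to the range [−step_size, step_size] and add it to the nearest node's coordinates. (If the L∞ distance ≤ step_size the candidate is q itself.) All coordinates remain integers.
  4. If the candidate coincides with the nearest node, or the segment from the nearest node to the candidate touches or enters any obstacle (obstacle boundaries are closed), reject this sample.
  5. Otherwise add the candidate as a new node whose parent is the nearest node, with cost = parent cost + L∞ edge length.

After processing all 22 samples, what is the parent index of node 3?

1. q=(15,17) nearest=0 d=16 new=(5,6) → add node 1 parent=0 cost=5
2. q=(33,5) nearest=1 d=28 new=(10,5) → add node 2 parent=1 cost=10
3. q=(23,16) nearest=2 d=13 new=(15,10) → add node 3 parent=2 cost=15
4. q=(18,5) nearest=3 d=5 new=(18,5) → add node 4 parent=3 cost=20
5. q=(12,8) nearest=2 d=3 new=(12,8) → add node 5 parent=2 cost=13
6. q=(24,6) nearest=4 d=6 new=(23,6) → add node 6 parent=4 cost=25
7. q=(18,9) nearest=3 d=3 new=(18,9) → add node 7 parent=3 cost=18
8. q=(15,11) nearest=3 d=1 new=(15,11) → add node 8 parent=3 cost=16
9. q=(15,23) nearest=8 d=12 new=(15,16) → add node 9 parent=8 cost=21
10. q=(22,6) nearest=6 d=1 new=(22,6) → add node 10 parent=6 cost=26
11. q=(15,23) nearest=9 d=7 new=(15,21) → blocked by [15,22]×[18,21], reject
12. q=(25,1) nearest=6 d=5 new=(25,1) → add node 11 parent=6 cost=30
13. q=(14,25) nearest=9 d=9 new=(14,21) → add node 12 parent=9 cost=26
14. q=(15,16) nearest=9 d=0 → coincident, reject
15. q=(21,17) nearest=8 d=6 new=(20,16) → add node 13 parent=8 cost=21
16. q=(27,15) nearest=13 d=7 new=(25,15) → add node 14 parent=13 cost=26
17. q=(6,24) nearest=12 d=8 new=(9,24) → add node 15 parent=12 cost=31
18. q=(6,12) nearest=1 d=6 new=(6,11) → add node 16 parent=1 cost=10
19. q=(22,8) nearest=6 d=2 new=(22,8) → add node 17 parent=6 cost=27
20. q=(1,22) nearest=15 d=8 new=(4,22) → blocked by [1,8]×[19,25], reject
21. q=(20,20) nearest=13 d=4 new=(20,20) → blocked by [15,22]×[18,21], reject
22. q=(23,7) nearest=6 d=1 new=(23,7) → add node 18 parent=6 cost=26

Parent of node 3: 2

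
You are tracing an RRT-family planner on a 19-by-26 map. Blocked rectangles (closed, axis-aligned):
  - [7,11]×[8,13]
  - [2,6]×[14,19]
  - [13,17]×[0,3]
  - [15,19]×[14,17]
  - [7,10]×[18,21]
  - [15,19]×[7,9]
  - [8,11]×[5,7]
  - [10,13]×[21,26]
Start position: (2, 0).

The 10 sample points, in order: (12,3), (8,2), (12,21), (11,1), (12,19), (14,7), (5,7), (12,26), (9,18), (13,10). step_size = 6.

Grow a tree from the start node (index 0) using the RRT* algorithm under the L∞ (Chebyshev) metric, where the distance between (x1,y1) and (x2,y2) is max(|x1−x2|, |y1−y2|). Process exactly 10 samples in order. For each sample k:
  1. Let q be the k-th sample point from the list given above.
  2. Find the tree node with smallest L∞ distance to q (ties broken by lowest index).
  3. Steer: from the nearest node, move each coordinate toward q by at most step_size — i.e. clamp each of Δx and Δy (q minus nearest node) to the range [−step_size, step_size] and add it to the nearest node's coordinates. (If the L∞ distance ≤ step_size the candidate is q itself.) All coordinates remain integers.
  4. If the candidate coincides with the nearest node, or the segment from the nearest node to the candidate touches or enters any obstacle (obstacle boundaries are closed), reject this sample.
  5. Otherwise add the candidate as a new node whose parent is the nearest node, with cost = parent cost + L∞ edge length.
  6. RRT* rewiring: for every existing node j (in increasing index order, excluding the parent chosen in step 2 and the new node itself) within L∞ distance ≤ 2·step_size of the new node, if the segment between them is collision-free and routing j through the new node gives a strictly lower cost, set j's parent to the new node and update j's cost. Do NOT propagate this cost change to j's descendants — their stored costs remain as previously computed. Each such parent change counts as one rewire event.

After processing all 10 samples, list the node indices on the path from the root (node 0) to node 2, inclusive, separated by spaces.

1. q=(12,3) nearest=0 d=10 new=(8,3) → add node 1 parent=0 cost=6
2. q=(8,2) nearest=1 d=1 new=(8,2) → add node 2 parent=1 cost=7
3. q=(12,21) nearest=1 d=18 new=(12,9) → blocked by [8,11]×[5,7], reject
4. q=(11,1) nearest=1 d=3 new=(11,1) → add node 3 parent=1 cost=9
5. q=(12,19) nearest=1 d=16 new=(12,9) → blocked by [8,11]×[5,7], reject
6. q=(14,7) nearest=1 d=6 new=(14,7) → blocked by [8,11]×[5,7], reject
7. q=(5,7) nearest=1 d=4 new=(5,7) → add node 4 parent=1 cost=10
8. q=(12,26) nearest=4 d=19 new=(11,13) → blocked by [7,11]×[8,13], reject
9. q=(9,18) nearest=4 d=11 new=(9,13) → blocked by [7,11]×[8,13], reject
10. q=(13,10) nearest=1 d=7 new=(13,9) → blocked by [8,11]×[5,7], reject

Path: 0 1 2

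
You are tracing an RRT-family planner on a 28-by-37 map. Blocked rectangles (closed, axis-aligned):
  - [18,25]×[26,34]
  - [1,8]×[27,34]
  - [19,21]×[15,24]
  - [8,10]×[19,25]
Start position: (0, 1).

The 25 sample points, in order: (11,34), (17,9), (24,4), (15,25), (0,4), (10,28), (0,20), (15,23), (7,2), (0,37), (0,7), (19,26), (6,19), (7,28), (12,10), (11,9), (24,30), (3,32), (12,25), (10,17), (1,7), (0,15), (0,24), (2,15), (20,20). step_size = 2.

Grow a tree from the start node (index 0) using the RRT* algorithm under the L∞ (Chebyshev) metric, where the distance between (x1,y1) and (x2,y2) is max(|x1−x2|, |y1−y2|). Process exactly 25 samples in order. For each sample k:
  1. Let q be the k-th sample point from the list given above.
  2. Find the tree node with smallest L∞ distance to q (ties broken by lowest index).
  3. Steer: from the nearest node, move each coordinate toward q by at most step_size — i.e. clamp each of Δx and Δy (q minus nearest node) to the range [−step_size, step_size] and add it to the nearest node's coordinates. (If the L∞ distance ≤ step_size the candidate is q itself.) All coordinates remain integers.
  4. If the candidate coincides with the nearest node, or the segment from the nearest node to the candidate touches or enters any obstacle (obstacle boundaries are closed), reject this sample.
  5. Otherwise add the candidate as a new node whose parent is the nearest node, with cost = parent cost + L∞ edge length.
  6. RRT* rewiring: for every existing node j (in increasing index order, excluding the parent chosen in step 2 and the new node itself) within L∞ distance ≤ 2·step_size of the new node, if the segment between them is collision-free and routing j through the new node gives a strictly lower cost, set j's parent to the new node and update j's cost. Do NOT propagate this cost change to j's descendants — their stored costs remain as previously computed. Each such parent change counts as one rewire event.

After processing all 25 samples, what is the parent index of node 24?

Parent of node 24: 17

1. q=(11,34) nearest=0 d=33 new=(2,3) → add node 1 parent=0 cost=2
2. q=(17,9) nearest=1 d=15 new=(4,5) → add node 2 parent=1 cost=4
3. q=(24,4) nearest=2 d=20 new=(6,4) → add node 3 parent=2 cost=6
4. q=(15,25) nearest=2 d=20 new=(6,7) → add node 4 parent=2 cost=6
5. q=(0,4) nearest=1 d=2 new=(0,4) → add node 5 parent=1 cost=4
6. q=(10,28) nearest=4 d=21 new=(8,9) → add node 6 parent=4 cost=8
7. q=(0,20) nearest=6 d=11 new=(6,11) → add node 7 parent=6 cost=10
8. q=(15,23) nearest=7 d=12 new=(8,13) → add node 8 parent=7 cost=12
9. q=(7,2) nearest=3 d=2 new=(7,2) → add node 9 parent=3 cost=8
10. q=(0,37) nearest=8 d=24 new=(6,15) → add node 10 parent=8 cost=14
11. q=(0,7) nearest=5 d=3 new=(0,6) → add node 11 parent=5 cost=6
12. q=(19,26) nearest=8 d=13 new=(10,15) → add node 12 parent=8 cost=14
13. q=(6,19) nearest=10 d=4 new=(6,17) → add node 13 parent=10 cost=16
14. q=(7,28) nearest=13 d=11 new=(7,19) → add node 14 parent=13 cost=18
15. q=(12,10) nearest=6 d=4 new=(10,10) → add node 15 parent=6 cost=10
16. q=(11,9) nearest=15 d=1 new=(11,9) → add node 16 parent=15 cost=11
17. q=(24,30) nearest=12 d=15 new=(12,17) → add node 17 parent=12 cost=16
18. q=(3,32) nearest=14 d=13 new=(5,21) → add node 18 parent=14 cost=20
19. q=(12,25) nearest=14 d=6 new=(9,21) → blocked by [8,10]×[19,25], reject
20. q=(10,17) nearest=12 d=2 new=(10,17) → add node 19 parent=12 cost=16
21. q=(1,7) nearest=11 d=1 new=(1,7) → add node 20 parent=11 cost=7
22. q=(0,15) nearest=7 d=6 new=(4,13) → add node 21 parent=7 cost=12
23. q=(0,24) nearest=18 d=5 new=(3,23) → add node 22 parent=18 cost=22
24. q=(2,15) nearest=21 d=2 new=(2,15) → add node 23 parent=21 cost=14
25. q=(20,20) nearest=17 d=8 new=(14,19) → add node 24 parent=17 cost=18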